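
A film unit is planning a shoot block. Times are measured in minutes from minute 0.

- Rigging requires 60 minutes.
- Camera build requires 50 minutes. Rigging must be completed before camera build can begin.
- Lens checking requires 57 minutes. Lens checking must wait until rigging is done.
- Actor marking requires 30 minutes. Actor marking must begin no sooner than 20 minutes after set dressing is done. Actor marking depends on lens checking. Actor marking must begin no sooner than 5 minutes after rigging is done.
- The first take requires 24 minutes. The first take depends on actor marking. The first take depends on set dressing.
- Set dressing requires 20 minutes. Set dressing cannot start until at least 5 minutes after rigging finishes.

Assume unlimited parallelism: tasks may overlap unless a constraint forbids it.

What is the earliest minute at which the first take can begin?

147

Rigging has no prerequisites, so it starts at minute 0 and finishes at minute 60.
Lens checking waits on rigging (finishes minute 60), so it starts at minute 60 and finishes at 60 + 57 = minute 117.
Set dressing waits on rigging (finishes minute 60, plus 5-minute gap → minute 65), so it starts at minute 65 and finishes at 65 + 20 = minute 85.
Actor marking needs all of set dressing (finishes minute 85, plus 20-minute gap → minute 105); lens checking (finishes minute 117); rigging (finishes minute 60, plus 5-minute gap → minute 65). That puts its earliest start at minute 117; it finishes at 117 + 30 = minute 147.
The first take waits on actor marking (finishes minute 147); set dressing (finishes minute 85). The latest of these is minute 147, which is the earliest the first take can start.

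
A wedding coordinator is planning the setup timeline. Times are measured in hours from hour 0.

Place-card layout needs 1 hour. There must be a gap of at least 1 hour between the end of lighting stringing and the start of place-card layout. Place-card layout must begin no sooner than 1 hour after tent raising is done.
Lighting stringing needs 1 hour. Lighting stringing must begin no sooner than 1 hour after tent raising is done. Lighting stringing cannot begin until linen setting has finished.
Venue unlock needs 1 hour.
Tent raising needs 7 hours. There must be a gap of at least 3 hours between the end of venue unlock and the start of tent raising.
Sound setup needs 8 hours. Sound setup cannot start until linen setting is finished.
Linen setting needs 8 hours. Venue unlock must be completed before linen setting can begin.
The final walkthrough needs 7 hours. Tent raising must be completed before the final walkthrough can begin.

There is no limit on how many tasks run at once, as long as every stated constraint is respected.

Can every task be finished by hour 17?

No

Nothing blocks venue unlock, so it runs from hour 0 to hour 1.
Linen setting cannot begin until venue unlock (finishes hour 1). It runs from hour 1 to 1 + 8 = hour 9.
Sound setup cannot begin until linen setting (finishes hour 9). It runs from hour 9 to 9 + 8 = hour 17.
After venue unlock (finishes hour 1, plus 3-hour gap → hour 4), tent raising can start at hour 4 and finishes at hour 11.
After tent raising (finishes hour 11), the final walkthrough can start at hour 11 and finishes at hour 18.
Lighting stringing cannot start until tent raising (finishes hour 11, plus 1-hour gap → hour 12); linen setting (finishes hour 9). The controlling bound is hour 12, so lighting stringing finishes at 12 + 1 = hour 13.
Place-card layout has to wait for lighting stringing (finishes hour 13, plus 1-hour gap → hour 14); tent raising (finishes hour 11, plus 1-hour gap → hour 12). The latest of these is hour 14, so place-card layout runs hour 14 to 14 + 1 = hour 15.
The earliest everything can be done is hour 18, which is after the deadline of 17, so it is not possible.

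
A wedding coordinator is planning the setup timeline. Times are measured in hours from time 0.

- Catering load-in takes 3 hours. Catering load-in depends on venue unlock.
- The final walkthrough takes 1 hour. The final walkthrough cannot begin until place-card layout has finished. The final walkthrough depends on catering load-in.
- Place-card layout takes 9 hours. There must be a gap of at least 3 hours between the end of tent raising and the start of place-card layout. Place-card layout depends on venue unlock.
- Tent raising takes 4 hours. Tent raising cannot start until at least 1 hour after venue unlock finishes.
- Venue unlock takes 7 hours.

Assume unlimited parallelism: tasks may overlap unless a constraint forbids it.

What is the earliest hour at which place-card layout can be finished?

24

Venue unlock has no prerequisites, so it starts at hour 0 and finishes at hour 7.
Tent raising waits on venue unlock (finishes hour 7, plus 1-hour gap → hour 8), so it starts at hour 8 and finishes at 8 + 4 = hour 12.
For place-card layout: tent raising (finishes hour 12, plus 3-hour gap → hour 15); venue unlock (finishes hour 7). Taking the maximum gives a start of hour 15, and it finishes at 15 + 9 = hour 24.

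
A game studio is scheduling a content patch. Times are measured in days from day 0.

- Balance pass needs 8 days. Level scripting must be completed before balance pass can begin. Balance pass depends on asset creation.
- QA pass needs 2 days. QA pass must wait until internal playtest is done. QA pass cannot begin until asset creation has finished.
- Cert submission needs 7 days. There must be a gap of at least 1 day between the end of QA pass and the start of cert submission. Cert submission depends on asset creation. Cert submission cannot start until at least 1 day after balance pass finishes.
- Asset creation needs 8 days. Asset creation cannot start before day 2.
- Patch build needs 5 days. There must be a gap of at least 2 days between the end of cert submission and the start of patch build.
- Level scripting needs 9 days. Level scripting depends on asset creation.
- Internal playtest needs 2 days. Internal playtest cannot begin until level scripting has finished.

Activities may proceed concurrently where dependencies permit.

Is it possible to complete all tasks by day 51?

After its own release at day 2, asset creation can start at day 2 and finishes at day 10.
Level scripting cannot begin until asset creation (finishes day 10). It runs from day 10 to 10 + 9 = day 19.
Balance pass has to wait for level scripting (finishes day 19); asset creation (finishes day 10). The latest of these is day 19, so balance pass runs day 19 to 19 + 8 = day 27.
Internal playtest waits on level scripting (finishes day 19), so it starts at day 19 and finishes at 19 + 2 = day 21.
QA pass needs all of internal playtest (finishes day 21); asset creation (finishes day 10). That puts its earliest start at day 21; it finishes at 21 + 2 = day 23.
Cert submission has to wait for QA pass (finishes day 23, plus 1-day gap → day 24); asset creation (finishes day 10); balance pass (finishes day 27, plus 1-day gap → day 28). The latest of these is day 28, so cert submission runs day 28 to 28 + 7 = day 35.
Patch build cannot begin until cert submission (finishes day 35, plus 2-day gap → day 37). It runs from day 37 to 37 + 5 = day 42.
Every task is finished by day 42, which is no later than the deadline of 51, so the schedule is feasible.

Yes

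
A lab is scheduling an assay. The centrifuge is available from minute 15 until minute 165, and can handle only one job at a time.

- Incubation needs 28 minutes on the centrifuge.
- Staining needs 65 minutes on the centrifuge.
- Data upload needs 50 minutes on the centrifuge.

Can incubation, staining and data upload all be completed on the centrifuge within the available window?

The centrifuge window is 165 − 15 = 150 minutes.
Running back to back, the jobs need 28 + 65 + 50 = 143 minutes on the centrifuge.
Since 143 ≤ 150, they fit within the window.

Yes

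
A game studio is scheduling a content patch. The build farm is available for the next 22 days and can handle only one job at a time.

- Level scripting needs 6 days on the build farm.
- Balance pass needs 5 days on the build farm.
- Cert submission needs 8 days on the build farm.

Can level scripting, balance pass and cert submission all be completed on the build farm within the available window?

Running back to back, the jobs need 6 + 5 + 8 = 19 days on the build farm.
Since 19 ≤ 22, they fit within the window.

Yes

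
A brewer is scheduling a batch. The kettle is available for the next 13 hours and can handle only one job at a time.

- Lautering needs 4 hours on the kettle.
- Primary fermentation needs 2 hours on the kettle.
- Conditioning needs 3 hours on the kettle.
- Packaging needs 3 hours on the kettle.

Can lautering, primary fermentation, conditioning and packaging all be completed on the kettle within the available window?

Running back to back, the jobs need 4 + 2 + 3 + 3 = 12 hours on the kettle.
Since 12 ≤ 13, they fit within the window.

Yes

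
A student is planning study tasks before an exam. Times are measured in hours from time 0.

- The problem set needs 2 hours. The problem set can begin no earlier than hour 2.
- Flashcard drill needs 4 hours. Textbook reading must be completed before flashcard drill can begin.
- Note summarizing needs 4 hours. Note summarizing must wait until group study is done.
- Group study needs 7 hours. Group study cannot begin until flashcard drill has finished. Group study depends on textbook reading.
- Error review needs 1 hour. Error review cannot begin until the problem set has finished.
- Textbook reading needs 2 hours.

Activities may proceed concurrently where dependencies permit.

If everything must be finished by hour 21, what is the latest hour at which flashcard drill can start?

To finish by hour 21, note summarizing (duration 4) must start no later than hour 17.
Since note summarizing (must start by hour 17) depends on it, group study must finish by hour 17. Backing off its 7-hour duration gives a latest start of hour 10.
Flashcard drill feeds into group study (must start by hour 10); so flashcard drill must finish by hour 10 and therefore start by hour 6.

6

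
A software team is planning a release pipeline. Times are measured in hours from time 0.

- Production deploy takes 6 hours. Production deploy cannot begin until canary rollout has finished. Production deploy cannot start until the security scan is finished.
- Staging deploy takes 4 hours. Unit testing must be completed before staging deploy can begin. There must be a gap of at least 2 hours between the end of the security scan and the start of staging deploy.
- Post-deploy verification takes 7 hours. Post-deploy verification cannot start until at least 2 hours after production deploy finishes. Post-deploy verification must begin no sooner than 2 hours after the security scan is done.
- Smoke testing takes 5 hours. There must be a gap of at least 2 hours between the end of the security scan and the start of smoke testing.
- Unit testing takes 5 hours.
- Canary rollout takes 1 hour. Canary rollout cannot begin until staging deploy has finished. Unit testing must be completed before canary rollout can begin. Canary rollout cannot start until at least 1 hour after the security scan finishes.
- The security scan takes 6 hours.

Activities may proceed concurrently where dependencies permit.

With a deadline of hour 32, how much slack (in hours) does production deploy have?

The security scan can start immediately at hour 0; it finishes at hour 6.
Nothing blocks unit testing, so it runs from hour 0 to hour 5.
Staging deploy needs all of unit testing (finishes hour 5); the security scan (finishes hour 6, plus 2-hour gap → hour 8). That puts its earliest start at hour 8; it finishes at 8 + 4 = hour 12.
Canary rollout needs all of staging deploy (finishes hour 12); unit testing (finishes hour 5); the security scan (finishes hour 6, plus 1-hour gap → hour 7). That puts its earliest start at hour 12; it finishes at 12 + 1 = hour 13.
Production deploy needs all of canary rollout (finishes hour 13); the security scan (finishes hour 6). That puts its earliest start at hour 13; it finishes at 13 + 6 = hour 19.

Working backward from the deadline:
Post-deploy verification has no dependents, so it just needs to finish by hour 32. Starting by 32 − 7 = hour 25 achieves that.
Production deploy has to be done before post-deploy verification (must start by hour 25, minus 2-hour gap → hour 23). That means finishing by hour 23, i.e. starting by 23 − 6 = hour 17.
So production deploy can start as early as hour 13 and as late as hour 17, giving 17 − 13 = 4 hours of slack.

4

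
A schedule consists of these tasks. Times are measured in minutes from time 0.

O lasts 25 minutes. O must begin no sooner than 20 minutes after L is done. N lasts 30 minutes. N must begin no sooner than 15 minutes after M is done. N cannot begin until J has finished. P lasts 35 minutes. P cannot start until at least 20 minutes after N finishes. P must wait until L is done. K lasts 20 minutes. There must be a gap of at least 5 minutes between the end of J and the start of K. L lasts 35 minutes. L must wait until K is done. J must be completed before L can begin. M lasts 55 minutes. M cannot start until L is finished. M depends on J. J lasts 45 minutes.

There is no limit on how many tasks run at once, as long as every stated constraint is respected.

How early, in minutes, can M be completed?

Nothing blocks J, so it runs from minute 0 to minute 45.
K cannot begin until J (finishes minute 45, plus 5-minute gap → minute 50). It runs from minute 50 to 50 + 20 = minute 70.
L needs all of K (finishes minute 70); J (finishes minute 45). That puts its earliest start at minute 70; it finishes at 70 + 35 = minute 105.
M cannot start until L (finishes minute 105); J (finishes minute 45). The controlling bound is minute 105, so M finishes at 105 + 55 = minute 160.

160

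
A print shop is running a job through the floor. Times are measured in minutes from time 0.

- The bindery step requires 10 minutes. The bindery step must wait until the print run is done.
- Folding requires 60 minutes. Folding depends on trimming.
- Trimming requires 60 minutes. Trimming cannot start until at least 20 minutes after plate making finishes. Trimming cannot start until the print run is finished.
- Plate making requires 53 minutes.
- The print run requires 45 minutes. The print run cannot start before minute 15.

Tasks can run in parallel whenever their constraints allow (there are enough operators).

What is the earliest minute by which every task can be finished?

193

The print run waits on its own release at minute 15, so it starts at minute 15 and finishes at 15 + 45 = minute 60.
After the print run (finishes minute 60), the bindery step can start at minute 60 and finishes at minute 70.
Plate making can start immediately at minute 0; it finishes at minute 53.
Trimming needs all of plate making (finishes minute 53, plus 20-minute gap → minute 73); the print run (finishes minute 60). That puts its earliest start at minute 73; it finishes at 73 + 60 = minute 133.
Folding cannot begin until trimming (finishes minute 133). It runs from minute 133 to 133 + 60 = minute 193.
All tasks are finished once the last one completes. Finish times: Plate making at 53, The print run at 60, Trimming at 133, Folding at 193, The bindery step at 70. The latest is minute 193.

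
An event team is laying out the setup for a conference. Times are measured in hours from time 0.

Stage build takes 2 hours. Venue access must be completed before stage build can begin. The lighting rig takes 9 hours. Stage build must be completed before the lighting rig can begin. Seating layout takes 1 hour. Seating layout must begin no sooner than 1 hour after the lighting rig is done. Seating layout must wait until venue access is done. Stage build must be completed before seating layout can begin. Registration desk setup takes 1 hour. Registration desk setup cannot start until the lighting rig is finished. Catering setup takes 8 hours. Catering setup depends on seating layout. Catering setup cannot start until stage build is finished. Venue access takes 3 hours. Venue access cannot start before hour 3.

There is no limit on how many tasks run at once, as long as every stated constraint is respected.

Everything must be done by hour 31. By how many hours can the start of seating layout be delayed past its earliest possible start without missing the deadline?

4

After its own release at hour 3, venue access can start at hour 3 and finishes at hour 6.
After venue access (finishes hour 6), stage build can start at hour 6 and finishes at hour 8.
The lighting rig waits on stage build (finishes hour 8), so it starts at hour 8 and finishes at 8 + 9 = hour 17.
For seating layout: the lighting rig (finishes hour 17, plus 1-hour gap → hour 18); venue access (finishes hour 6); stage build (finishes hour 8). Taking the maximum gives a start of hour 18, and it finishes at 18 + 1 = hour 19.

Working backward from the deadline:
Catering setup must finish by hour 31; it takes 8 hours, so it must start by 31 − 8 = hour 23.
Since catering setup (must start by hour 23) depends on it, seating layout must finish by hour 23. Backing off its 1-hour duration gives a latest start of hour 22.
So seating layout can start as early as hour 18 and as late as hour 22, giving 22 − 18 = 4 hours of slack.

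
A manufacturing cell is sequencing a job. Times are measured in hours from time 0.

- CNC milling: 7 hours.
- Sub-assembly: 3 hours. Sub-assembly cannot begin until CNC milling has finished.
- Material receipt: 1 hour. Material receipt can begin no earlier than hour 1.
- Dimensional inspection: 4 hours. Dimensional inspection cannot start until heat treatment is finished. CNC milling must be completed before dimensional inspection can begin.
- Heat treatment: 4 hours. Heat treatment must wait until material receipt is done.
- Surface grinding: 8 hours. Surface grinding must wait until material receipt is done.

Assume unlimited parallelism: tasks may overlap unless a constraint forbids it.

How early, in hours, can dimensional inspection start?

7

Nothing blocks CNC milling, so it runs from hour 0 to hour 7.
Material receipt cannot begin until its own release at hour 1. It runs from hour 1 to 1 + 1 = hour 2.
Heat treatment waits on material receipt (finishes hour 2), so it starts at hour 2 and finishes at 2 + 4 = hour 6.
Dimensional inspection waits on heat treatment (finishes hour 6); CNC milling (finishes hour 7). The latest of these is hour 7, which is the earliest dimensional inspection can start.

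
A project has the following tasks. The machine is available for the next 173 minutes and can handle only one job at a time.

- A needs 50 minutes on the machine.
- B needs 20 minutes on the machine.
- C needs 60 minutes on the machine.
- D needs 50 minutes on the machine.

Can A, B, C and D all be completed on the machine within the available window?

No

Running back to back, the jobs need 50 + 20 + 60 + 50 = 180 minutes on the machine.
Since 180 > 173, they cannot all fit.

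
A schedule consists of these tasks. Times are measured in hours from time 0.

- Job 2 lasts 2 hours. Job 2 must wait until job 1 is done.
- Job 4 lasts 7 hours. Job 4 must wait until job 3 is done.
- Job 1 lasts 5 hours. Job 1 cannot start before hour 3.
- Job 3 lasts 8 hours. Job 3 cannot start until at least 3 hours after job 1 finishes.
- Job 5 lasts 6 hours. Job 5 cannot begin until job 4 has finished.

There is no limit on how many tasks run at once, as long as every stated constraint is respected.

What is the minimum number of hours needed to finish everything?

Job 1 cannot begin until its own release at hour 3. It runs from hour 3 to 3 + 5 = hour 8.
After job 1 (finishes hour 8, plus 3-hour gap → hour 11), job 3 can start at hour 11 and finishes at hour 19.
Job 4 cannot begin until job 3 (finishes hour 19). It runs from hour 19 to 19 + 7 = hour 26.
After job 4 (finishes hour 26), job 5 can start at hour 26 and finishes at hour 32.
Job 2 waits on job 1 (finishes hour 8), so it starts at hour 8 and finishes at 8 + 2 = hour 10.
All tasks are finished once the last one completes. Finish times: Job 1 at 8, Job 2 at 10, Job 3 at 19, Job 4 at 26, Job 5 at 32. The latest is hour 32.

32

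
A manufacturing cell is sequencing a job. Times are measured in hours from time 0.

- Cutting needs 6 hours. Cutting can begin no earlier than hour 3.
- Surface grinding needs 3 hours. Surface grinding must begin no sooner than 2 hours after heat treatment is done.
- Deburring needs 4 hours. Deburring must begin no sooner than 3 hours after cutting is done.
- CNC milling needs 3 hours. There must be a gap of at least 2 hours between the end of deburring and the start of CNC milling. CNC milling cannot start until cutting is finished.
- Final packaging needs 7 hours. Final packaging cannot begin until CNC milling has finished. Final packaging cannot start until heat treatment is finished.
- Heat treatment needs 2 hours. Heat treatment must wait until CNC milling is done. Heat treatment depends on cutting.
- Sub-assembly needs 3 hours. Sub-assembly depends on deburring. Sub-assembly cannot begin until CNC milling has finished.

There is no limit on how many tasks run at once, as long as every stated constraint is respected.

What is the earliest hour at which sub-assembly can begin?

21

Cutting waits on its own release at hour 3, so it starts at hour 3 and finishes at 3 + 6 = hour 9.
Deburring waits on cutting (finishes hour 9, plus 3-hour gap → hour 12), so it starts at hour 12 and finishes at 12 + 4 = hour 16.
CNC milling has to wait for deburring (finishes hour 16, plus 2-hour gap → hour 18); cutting (finishes hour 9). The latest of these is hour 18, so CNC milling runs hour 18 to 18 + 3 = hour 21.
Sub-assembly waits on deburring (finishes hour 16); CNC milling (finishes hour 21). The latest of these is hour 21, which is the earliest sub-assembly can start.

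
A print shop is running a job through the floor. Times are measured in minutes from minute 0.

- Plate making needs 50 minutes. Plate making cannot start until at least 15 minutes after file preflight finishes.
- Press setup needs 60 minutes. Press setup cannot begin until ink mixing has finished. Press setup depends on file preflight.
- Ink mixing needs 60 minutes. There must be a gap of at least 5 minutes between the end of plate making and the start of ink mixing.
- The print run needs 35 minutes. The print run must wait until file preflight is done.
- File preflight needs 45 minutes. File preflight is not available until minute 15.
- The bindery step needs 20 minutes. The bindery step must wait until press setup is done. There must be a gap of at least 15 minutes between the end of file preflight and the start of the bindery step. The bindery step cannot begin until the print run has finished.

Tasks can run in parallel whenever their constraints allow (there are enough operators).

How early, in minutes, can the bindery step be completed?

After its own release at minute 15, file preflight can start at minute 15 and finishes at minute 60.
The print run cannot begin until file preflight (finishes minute 60). It runs from minute 60 to 60 + 35 = minute 95.
Plate making cannot begin until file preflight (finishes minute 60, plus 15-minute gap → minute 75). It runs from minute 75 to 75 + 50 = minute 125.
After plate making (finishes minute 125, plus 5-minute gap → minute 130), ink mixing can start at minute 130 and finishes at minute 190.
Press setup cannot start until ink mixing (finishes minute 190); file preflight (finishes minute 60). The controlling bound is minute 190, so press setup finishes at 190 + 60 = minute 250.
For the bindery step: press setup (finishes minute 250); file preflight (finishes minute 60, plus 15-minute gap → minute 75); the print run (finishes minute 95). Taking the maximum gives a start of minute 250, and it finishes at 250 + 20 = minute 270.

270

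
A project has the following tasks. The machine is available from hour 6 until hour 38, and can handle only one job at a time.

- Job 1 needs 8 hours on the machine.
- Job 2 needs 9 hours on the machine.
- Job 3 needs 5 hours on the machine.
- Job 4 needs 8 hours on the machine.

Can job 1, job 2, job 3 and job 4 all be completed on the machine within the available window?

Yes

The machine window is 38 − 6 = 32 hours.
Running back to back, the jobs need 8 + 9 + 5 + 8 = 30 hours on the machine.
Since 30 ≤ 32, they fit within the window.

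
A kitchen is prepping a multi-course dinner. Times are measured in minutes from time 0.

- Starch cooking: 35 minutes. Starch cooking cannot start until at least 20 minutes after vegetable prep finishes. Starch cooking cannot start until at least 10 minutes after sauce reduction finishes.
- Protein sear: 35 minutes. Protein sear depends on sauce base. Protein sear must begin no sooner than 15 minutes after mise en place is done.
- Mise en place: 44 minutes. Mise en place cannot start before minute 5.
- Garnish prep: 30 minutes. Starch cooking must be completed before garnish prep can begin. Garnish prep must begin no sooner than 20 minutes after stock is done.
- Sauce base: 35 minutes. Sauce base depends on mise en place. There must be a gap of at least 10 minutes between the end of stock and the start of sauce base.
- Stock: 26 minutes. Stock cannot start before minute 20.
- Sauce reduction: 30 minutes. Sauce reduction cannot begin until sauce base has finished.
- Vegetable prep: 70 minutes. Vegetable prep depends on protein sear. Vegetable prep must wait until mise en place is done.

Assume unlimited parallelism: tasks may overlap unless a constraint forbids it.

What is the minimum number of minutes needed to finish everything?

Stock cannot begin until its own release at minute 20. It runs from minute 20 to 20 + 26 = minute 46.
Mise en place waits on its own release at minute 5, so it starts at minute 5 and finishes at 5 + 44 = minute 49.
Sauce base has to wait for mise en place (finishes minute 49); stock (finishes minute 46, plus 10-minute gap → minute 56). The latest of these is minute 56, so sauce base runs minute 56 to 56 + 35 = minute 91.
After sauce base (finishes minute 91), sauce reduction can start at minute 91 and finishes at minute 121.
Protein sear needs all of sauce base (finishes minute 91); mise en place (finishes minute 49, plus 15-minute gap → minute 64). That puts its earliest start at minute 91; it finishes at 91 + 35 = minute 126.
For vegetable prep: protein sear (finishes minute 126); mise en place (finishes minute 49). Taking the maximum gives a start of minute 126, and it finishes at 126 + 70 = minute 196.
Starch cooking needs all of vegetable prep (finishes minute 196, plus 20-minute gap → minute 216); sauce reduction (finishes minute 121, plus 10-minute gap → minute 131). That puts its earliest start at minute 216; it finishes at 216 + 35 = minute 251.
Garnish prep cannot start until starch cooking (finishes minute 251); stock (finishes minute 46, plus 20-minute gap → minute 66). The controlling bound is minute 251, so garnish prep finishes at 251 + 30 = minute 281.
All tasks are finished once the last one completes. Finish times: Mise en place at 49, Stock at 46, Sauce base at 91, Protein sear at 126, Vegetable prep at 196, Sauce reduction at 121, Starch cooking at 251, Garnish prep at 281. The latest is minute 281.

281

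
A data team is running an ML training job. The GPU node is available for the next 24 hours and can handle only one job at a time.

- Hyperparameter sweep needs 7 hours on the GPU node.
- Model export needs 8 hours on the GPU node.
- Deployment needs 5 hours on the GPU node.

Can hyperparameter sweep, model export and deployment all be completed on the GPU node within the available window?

Running back to back, the jobs need 7 + 8 + 5 = 20 hours on the GPU node.
Since 20 ≤ 24, they fit within the window.

Yes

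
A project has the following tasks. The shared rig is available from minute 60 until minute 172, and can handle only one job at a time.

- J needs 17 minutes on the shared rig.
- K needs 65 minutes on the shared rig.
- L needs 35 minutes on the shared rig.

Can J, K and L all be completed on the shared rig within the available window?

No

The shared rig window is 172 − 60 = 112 minutes.
Running back to back, the jobs need 17 + 65 + 35 = 117 minutes on the shared rig.
Since 117 > 112, they cannot all fit.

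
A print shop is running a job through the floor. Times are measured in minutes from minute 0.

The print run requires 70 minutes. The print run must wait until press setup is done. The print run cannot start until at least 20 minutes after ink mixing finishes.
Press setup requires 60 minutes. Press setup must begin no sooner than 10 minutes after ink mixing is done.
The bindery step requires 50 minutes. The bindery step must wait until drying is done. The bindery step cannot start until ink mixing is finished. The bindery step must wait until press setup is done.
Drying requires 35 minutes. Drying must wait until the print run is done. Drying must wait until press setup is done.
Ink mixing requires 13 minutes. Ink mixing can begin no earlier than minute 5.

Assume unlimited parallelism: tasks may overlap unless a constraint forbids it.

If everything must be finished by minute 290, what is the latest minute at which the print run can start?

135

The bindery step must finish by minute 290; it takes 50 minutes, so it must start by 290 − 50 = minute 240.
Drying has to be done before the bindery step (must start by minute 240). That means finishing by minute 240, i.e. starting by 240 − 35 = minute 205.
The print run has to be done before drying (must start by minute 205). That means finishing by minute 205, i.e. starting by 205 − 70 = minute 135.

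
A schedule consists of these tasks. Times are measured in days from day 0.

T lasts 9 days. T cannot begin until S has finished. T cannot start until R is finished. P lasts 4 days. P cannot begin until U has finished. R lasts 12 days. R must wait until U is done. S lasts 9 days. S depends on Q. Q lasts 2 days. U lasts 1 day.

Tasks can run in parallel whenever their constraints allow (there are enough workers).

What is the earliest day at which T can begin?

U can start immediately at day 0; it finishes at day 1.
R waits on U (finishes day 1), so it starts at day 1 and finishes at 1 + 12 = day 13.
Q can start immediately at day 0; it finishes at day 2.
After Q (finishes day 2), S can start at day 2 and finishes at day 11.
T waits on S (finishes day 11); R (finishes day 13). The latest of these is day 13, which is the earliest T can start.

13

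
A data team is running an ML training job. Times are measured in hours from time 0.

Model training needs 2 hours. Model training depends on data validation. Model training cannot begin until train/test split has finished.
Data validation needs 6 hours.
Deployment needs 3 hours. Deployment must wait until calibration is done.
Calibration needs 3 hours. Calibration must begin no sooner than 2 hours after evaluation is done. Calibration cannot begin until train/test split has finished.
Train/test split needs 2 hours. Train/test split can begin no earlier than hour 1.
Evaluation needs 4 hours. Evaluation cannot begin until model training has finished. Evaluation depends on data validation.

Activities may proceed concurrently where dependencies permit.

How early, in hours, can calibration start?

14

Train/test split waits on its own release at hour 1, so it starts at hour 1 and finishes at 1 + 2 = hour 3.
Nothing blocks data validation, so it runs from hour 0 to hour 6.
Model training has to wait for data validation (finishes hour 6); train/test split (finishes hour 3). The latest of these is hour 6, so model training runs hour 6 to 6 + 2 = hour 8.
Evaluation has to wait for model training (finishes hour 8); data validation (finishes hour 6). The latest of these is hour 8, so evaluation runs hour 8 to 8 + 4 = hour 12.
Calibration waits on evaluation (finishes hour 12, plus 2-hour gap → hour 14); train/test split (finishes hour 3). The latest of these is hour 14, which is the earliest calibration can start.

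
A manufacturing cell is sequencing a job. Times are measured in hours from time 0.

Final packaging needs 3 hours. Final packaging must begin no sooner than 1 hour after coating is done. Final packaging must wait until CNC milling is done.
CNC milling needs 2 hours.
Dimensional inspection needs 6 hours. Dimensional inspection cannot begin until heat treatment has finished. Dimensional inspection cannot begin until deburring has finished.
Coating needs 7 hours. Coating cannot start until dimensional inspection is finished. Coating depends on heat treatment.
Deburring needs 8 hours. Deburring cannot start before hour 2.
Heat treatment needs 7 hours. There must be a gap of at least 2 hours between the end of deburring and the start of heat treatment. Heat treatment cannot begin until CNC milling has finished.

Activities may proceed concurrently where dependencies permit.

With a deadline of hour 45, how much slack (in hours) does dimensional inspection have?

CNC milling has no prerequisites, so it starts at hour 0 and finishes at hour 2.
Deburring cannot begin until its own release at hour 2. It runs from hour 2 to 2 + 8 = hour 10.
Heat treatment cannot start until deburring (finishes hour 10, plus 2-hour gap → hour 12); CNC milling (finishes hour 2). The controlling bound is hour 12, so heat treatment finishes at 12 + 7 = hour 19.
For dimensional inspection: heat treatment (finishes hour 19); deburring (finishes hour 10). Taking the maximum gives a start of hour 19, and it finishes at 19 + 6 = hour 25.

Working backward from the deadline:
To finish by hour 45, final packaging (duration 3) must start no later than hour 42.
Coating must finish before final packaging (must start by hour 42, minus 1-hour gap → hour 41). With a 7-hour duration, coating must start by 41 − 7 = hour 34.
Since coating (must start by hour 34) depends on it, dimensional inspection must finish by hour 34. Backing off its 6-hour duration gives a latest start of hour 28.
So dimensional inspection can start as early as hour 19 and as late as hour 28, giving 28 − 19 = 9 hours of slack.

9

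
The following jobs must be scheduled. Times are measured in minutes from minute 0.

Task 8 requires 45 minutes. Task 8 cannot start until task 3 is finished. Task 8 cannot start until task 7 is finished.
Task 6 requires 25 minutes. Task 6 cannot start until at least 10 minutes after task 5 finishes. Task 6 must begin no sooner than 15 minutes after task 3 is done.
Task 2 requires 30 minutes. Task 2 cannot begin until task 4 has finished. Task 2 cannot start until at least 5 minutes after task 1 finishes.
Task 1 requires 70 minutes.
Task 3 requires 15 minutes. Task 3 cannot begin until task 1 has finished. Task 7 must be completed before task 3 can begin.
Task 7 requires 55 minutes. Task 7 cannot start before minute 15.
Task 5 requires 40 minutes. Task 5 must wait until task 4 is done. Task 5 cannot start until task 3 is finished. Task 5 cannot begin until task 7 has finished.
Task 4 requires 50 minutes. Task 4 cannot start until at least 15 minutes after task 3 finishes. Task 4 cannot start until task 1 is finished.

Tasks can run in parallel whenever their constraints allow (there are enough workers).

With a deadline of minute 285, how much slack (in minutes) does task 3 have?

Task 7 cannot begin until its own release at minute 15. It runs from minute 15 to 15 + 55 = minute 70.
Task 1 can start immediately at minute 0; it finishes at minute 70.
Task 3 cannot start until task 1 (finishes minute 70); task 7 (finishes minute 70). The controlling bound is minute 70, so task 3 finishes at 70 + 15 = minute 85.

Working backward from the deadline:
To finish by minute 285, task 2 (duration 30) must start no later than minute 255.
To finish by minute 285, task 6 (duration 25) must start no later than minute 260.
Task 5 feeds into task 6 (must start by minute 260, minus 10-minute gap → minute 250); so task 5 must finish by minute 250 and therefore start by minute 210.
For task 4: task 2 (must start by minute 255); task 5 (must start by minute 210). The most restrictive is minute 210; with a 50-minute duration, task 4 must start by minute 160.
To finish by minute 285, task 8 (duration 45) must start no later than minute 240.
For task 3: task 4 (must start by minute 160, minus 15-minute gap → minute 145); task 5 (must start by minute 210); task 6 (must start by minute 260, minus 15-minute gap → minute 245); task 8 (must start by minute 240). The most restrictive is minute 145; with a 15-minute duration, task 3 must start by minute 130.
So task 3 can start as early as minute 70 and as late as minute 130, giving 130 − 70 = 60 minutes of slack.

60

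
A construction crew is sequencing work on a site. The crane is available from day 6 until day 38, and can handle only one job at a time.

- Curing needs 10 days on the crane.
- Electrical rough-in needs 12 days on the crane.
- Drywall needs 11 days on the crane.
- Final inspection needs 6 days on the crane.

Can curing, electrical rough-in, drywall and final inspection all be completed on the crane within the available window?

The crane window is 38 − 6 = 32 days.
Running back to back, the jobs need 10 + 12 + 11 + 6 = 39 days on the crane.
Since 39 > 32, they cannot all fit.

No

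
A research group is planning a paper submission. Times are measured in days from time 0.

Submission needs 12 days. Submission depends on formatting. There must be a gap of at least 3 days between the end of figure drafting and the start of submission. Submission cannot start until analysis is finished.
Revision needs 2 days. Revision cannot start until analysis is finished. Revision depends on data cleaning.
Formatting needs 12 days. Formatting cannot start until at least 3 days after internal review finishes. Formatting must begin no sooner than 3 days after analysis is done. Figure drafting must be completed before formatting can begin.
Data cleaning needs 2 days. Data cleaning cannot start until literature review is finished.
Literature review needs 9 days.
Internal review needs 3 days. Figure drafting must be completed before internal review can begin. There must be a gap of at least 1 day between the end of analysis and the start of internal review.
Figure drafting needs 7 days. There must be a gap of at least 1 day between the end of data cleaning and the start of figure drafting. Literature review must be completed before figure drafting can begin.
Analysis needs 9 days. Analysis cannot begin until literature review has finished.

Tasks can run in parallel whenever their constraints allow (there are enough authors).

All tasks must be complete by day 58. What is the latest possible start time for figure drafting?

21

To finish by day 58, submission (duration 12) must start no later than day 46.
Formatting has to be done before submission (must start by day 46). That means finishing by day 46, i.e. starting by 46 − 12 = day 34.
Internal review has to be done before formatting (must start by day 34, minus 3-day gap → day 31). That means finishing by day 31, i.e. starting by 31 − 3 = day 28.
Figure drafting feeds internal review (must start by day 28); formatting (must start by day 34); submission (must start by day 46, minus 3-day gap → day 43). Taking the minimum, figure drafting must finish by day 28 and start by 28 − 7 = day 21.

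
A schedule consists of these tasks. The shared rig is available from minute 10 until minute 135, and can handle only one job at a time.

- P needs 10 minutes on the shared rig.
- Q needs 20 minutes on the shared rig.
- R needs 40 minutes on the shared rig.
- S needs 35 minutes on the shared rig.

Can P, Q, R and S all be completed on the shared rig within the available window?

Yes

The shared rig window is 135 − 10 = 125 minutes.
Running back to back, the jobs need 10 + 20 + 40 + 35 = 105 minutes on the shared rig.
Since 105 ≤ 125, they fit within the window.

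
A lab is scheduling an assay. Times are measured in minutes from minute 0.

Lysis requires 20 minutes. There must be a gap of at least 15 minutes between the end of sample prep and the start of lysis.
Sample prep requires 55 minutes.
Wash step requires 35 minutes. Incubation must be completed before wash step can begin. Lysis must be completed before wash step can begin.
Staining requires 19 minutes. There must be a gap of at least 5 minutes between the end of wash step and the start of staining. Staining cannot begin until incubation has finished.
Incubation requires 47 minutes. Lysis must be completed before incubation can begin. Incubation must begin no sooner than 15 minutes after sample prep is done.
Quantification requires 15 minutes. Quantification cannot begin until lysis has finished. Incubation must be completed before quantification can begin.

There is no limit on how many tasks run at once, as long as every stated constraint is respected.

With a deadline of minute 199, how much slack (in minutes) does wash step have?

3

Sample prep can start immediately at minute 0; it finishes at minute 55.
Lysis waits on sample prep (finishes minute 55, plus 15-minute gap → minute 70), so it starts at minute 70 and finishes at 70 + 20 = minute 90.
Incubation needs all of lysis (finishes minute 90); sample prep (finishes minute 55, plus 15-minute gap → minute 70). That puts its earliest start at minute 90; it finishes at 90 + 47 = minute 137.
Wash step needs all of incubation (finishes minute 137); lysis (finishes minute 90). That puts its earliest start at minute 137; it finishes at 137 + 35 = minute 172.

Working backward from the deadline:
To finish by minute 199, staining (duration 19) must start no later than minute 180.
Wash step feeds into staining (must start by minute 180, minus 5-minute gap → minute 175); so wash step must finish by minute 175 and therefore start by minute 140.
So wash step can start as early as minute 137 and as late as minute 140, giving 140 − 137 = 3 minutes of slack.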